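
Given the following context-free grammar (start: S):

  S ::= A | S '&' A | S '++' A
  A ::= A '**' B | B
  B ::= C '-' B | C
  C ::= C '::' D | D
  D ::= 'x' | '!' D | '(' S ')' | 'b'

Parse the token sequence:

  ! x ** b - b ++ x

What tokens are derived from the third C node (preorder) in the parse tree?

b

[S [S [A [A [B [C [D ! [D x]]]]] ** [B [C [D b]] - [B [C [D b]]]]]] ++ [A [B [C [D x]]]]]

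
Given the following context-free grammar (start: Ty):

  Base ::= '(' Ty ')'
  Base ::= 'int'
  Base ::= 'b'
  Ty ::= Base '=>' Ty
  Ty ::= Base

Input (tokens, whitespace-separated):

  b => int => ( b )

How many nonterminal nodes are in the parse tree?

8

[Ty [Base b] => [Ty [Base int] => [Ty [Base ( [Ty [Base b]] )]]]]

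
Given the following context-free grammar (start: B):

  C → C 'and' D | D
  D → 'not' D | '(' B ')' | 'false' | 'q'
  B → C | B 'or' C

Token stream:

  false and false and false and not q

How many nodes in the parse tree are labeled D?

5

[B [C [C [C [C [D false]] and [D false]] and [D false]] and [D not [D q]]]]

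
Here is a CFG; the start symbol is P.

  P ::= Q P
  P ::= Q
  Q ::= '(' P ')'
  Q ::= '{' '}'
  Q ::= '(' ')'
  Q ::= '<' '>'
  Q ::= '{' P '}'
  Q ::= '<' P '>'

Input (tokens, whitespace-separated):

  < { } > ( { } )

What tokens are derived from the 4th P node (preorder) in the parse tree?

[P [Q < [P [Q { }]] >] [P [Q ( [P [Q { }]] )]]]

{ }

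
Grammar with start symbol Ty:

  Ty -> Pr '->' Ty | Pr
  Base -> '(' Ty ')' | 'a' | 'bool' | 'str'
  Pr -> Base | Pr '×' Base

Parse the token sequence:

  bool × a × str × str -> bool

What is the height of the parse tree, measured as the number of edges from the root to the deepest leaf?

6

[Ty [Pr [Pr [Pr [Pr [Base bool]] × [Base a]] × [Base str]] × [Base str]] -> [Ty [Pr [Base bool]]]]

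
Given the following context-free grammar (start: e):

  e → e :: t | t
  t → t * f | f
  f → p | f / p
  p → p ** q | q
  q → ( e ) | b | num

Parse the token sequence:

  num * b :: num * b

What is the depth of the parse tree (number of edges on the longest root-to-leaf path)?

[e [e [t [t [f [p [q num]]]] * [f [p [q b]]]]] :: [t [t [f [p [q num]]]] * [f [p [q b]]]]]

7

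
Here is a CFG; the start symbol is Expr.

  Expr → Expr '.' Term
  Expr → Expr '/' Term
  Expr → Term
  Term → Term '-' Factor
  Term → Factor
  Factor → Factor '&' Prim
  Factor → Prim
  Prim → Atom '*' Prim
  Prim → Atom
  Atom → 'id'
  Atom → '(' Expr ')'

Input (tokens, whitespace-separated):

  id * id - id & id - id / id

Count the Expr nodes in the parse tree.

2

[Expr [Expr [Term [Term [Term [Factor [Prim [Atom id] * [Prim [Atom id]]]]] - [Factor [Factor [Prim [Atom id]]] & [Prim [Atom id]]]] - [Factor [Prim [Atom id]]]]] / [Term [Factor [Prim [Atom id]]]]]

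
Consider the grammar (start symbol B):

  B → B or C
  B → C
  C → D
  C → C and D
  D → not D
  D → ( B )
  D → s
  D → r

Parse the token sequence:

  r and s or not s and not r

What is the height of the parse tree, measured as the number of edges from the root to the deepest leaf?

[B [B [C [C [D r]] and [D s]]] or [C [C [D not [D s]]] and [D not [D r]]]]

5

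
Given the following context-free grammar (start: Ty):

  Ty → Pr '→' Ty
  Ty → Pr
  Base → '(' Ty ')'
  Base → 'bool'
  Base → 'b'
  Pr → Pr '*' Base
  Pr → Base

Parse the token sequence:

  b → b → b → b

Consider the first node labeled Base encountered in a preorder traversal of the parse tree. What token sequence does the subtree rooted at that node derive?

[Ty [Pr [Base b]] → [Ty [Pr [Base b]] → [Ty [Pr [Base b]] → [Ty [Pr [Base b]]]]]]

b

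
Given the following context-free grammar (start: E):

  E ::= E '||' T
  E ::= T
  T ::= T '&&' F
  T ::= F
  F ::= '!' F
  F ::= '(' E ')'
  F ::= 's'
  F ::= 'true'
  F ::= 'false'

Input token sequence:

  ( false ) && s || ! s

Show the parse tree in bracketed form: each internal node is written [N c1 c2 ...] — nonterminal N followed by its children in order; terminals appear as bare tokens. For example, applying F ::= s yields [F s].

[E [E [T [T [F ( [E [T [F false]]] )]] && [F s]]] || [T [F ! [F s]]]]

E
E || T
T || T
T && F || T
F && F || T
( E ) && F || T
( T ) && F || T
( F ) && F || T
( false ) && F || T
( false ) && s || T
( false ) && s || F
( false ) && s || ! F
( false ) && s || ! s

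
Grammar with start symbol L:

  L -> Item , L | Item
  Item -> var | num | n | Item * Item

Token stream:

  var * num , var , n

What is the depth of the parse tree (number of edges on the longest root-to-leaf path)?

4

[L [Item [Item var] * [Item num]] , [L [Item var] , [L [Item n]]]]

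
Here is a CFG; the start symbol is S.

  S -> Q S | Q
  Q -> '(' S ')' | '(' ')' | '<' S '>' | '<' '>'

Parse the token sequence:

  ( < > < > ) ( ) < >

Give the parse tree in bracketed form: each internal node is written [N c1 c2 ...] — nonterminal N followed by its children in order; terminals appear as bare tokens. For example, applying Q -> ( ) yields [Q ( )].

S
Q S
( S ) S
( Q S ) S
( < > S ) S
( < > Q ) S
( < > < > ) S
( < > < > ) Q S
( < > < > ) ( ) S
( < > < > ) ( ) Q
( < > < > ) ( ) < >

[S [Q ( [S [Q < >] [S [Q < >]]] )] [S [Q ( )] [S [Q < >]]]]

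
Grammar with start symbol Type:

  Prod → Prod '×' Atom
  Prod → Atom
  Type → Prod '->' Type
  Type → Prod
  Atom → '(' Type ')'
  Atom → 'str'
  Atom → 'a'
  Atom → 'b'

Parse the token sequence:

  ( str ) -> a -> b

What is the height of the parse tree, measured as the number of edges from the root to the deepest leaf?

6

[Type [Prod [Atom ( [Type [Prod [Atom str]]] )]] -> [Type [Prod [Atom a]] -> [Type [Prod [Atom b]]]]]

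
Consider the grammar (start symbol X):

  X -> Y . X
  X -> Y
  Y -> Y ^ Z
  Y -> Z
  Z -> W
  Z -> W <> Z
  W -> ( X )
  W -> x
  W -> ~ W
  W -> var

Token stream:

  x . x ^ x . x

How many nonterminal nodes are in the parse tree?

15

[X [Y [Z [W x]]] . [X [Y [Y [Z [W x]]] ^ [Z [W x]]] . [X [Y [Z [W x]]]]]]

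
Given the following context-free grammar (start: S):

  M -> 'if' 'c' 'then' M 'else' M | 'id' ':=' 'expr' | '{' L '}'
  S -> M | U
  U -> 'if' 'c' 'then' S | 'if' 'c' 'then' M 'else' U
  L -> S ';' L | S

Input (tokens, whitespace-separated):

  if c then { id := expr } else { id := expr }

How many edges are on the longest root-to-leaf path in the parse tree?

6

[S [M if c then [M { [L [S [M id := expr]]] }] else [M { [L [S [M id := expr]]] }]]]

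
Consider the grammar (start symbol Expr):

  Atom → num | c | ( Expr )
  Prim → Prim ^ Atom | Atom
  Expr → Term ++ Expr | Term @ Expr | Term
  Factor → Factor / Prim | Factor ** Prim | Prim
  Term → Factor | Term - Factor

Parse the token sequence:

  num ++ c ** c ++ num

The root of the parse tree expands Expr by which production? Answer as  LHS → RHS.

[Expr [Term [Factor [Prim [Atom num]]]] ++ [Expr [Term [Factor [Factor [Prim [Atom c]]] ** [Prim [Atom c]]]] ++ [Expr [Term [Factor [Prim [Atom num]]]]]]]

Expr → Term ++ Expr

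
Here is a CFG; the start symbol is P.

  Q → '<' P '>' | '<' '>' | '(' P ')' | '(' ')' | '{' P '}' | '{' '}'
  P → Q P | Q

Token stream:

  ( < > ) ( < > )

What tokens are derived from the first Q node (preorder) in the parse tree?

[P [Q ( [P [Q < >]] )] [P [Q ( [P [Q < >]] )]]]

( < > )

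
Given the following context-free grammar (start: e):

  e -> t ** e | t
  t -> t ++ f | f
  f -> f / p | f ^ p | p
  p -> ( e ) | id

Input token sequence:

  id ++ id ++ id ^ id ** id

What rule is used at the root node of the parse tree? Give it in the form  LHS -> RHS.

e -> t ** e

[e [t [t [t [f [p id]]] ++ [f [p id]]] ++ [f [f [p id]] ^ [p id]]] ** [e [t [f [p id]]]]]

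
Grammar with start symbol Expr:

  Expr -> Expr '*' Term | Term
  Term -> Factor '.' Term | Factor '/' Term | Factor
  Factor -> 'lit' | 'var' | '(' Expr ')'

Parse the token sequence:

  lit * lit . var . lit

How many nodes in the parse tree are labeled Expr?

2

[Expr [Expr [Term [Factor lit]]] * [Term [Factor lit] . [Term [Factor var] . [Term [Factor lit]]]]]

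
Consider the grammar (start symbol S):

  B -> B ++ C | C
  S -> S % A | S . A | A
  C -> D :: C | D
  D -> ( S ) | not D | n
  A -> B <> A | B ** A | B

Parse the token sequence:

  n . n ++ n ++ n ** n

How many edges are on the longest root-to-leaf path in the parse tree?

[S [S [A [B [C [D n]]]]] . [A [B [B [B [C [D n]]] ++ [C [D n]]] ++ [C [D n]]] ** [A [B [C [D n]]]]]]

7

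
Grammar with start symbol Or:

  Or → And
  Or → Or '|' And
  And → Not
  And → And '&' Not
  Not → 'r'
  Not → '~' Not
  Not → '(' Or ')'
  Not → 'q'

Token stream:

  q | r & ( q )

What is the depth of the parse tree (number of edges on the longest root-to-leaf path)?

6

[Or [Or [And [Not q]]] | [And [And [Not r]] & [Not ( [Or [And [Not q]]] )]]]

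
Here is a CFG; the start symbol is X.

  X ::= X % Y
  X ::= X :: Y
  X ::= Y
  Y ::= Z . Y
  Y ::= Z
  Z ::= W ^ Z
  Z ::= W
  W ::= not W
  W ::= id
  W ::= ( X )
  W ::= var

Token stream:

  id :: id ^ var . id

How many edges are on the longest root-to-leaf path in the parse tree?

[X [X [Y [Z [W id]]]] :: [Y [Z [W id] ^ [Z [W var]]] . [Y [Z [W id]]]]]

5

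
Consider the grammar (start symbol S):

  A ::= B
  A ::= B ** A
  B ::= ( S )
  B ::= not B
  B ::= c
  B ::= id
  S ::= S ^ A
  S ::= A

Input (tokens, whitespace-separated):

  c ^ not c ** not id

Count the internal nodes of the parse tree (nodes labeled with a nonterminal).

[S [S [A [B c]]] ^ [A [B not [B c]] ** [A [B not [B id]]]]]

10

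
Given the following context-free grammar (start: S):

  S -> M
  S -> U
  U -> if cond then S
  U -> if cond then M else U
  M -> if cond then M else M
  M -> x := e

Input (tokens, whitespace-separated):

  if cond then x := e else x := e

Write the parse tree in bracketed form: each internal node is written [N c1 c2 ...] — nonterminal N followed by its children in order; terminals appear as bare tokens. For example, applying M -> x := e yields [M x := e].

S
M
if cond then M else M
if cond then x := e else M
if cond then x := e else x := e

[S [M if cond then [M x := e] else [M x := e]]]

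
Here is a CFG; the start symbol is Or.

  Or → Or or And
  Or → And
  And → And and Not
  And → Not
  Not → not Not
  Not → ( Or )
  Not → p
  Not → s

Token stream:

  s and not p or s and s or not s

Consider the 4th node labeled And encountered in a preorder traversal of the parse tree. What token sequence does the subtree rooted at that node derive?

s

[Or [Or [Or [And [And [Not s]] and [Not not [Not p]]]] or [And [And [Not s]] and [Not s]]] or [And [Not not [Not s]]]]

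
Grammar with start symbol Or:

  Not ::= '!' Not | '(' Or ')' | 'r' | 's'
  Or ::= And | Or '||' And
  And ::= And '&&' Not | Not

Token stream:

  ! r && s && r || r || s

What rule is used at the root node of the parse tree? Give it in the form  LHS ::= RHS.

Or ::= Or '||' And

[Or [Or [Or [And [And [And [Not ! [Not r]]] && [Not s]] && [Not r]]] || [And [Not r]]] || [And [Not s]]]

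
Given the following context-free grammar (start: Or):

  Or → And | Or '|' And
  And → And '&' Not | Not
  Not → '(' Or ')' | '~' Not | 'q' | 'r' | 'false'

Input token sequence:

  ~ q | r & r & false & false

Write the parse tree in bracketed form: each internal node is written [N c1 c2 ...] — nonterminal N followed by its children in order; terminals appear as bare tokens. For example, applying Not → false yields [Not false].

[Or [Or [And [Not ~ [Not q]]]] | [And [And [And [And [Not r]] & [Not r]] & [Not false]] & [Not false]]]

Or
Or | And
And | And
Not | And
~ Not | And
~ q | And
~ q | And & Not
~ q | And & Not & Not
~ q | And & Not & Not & Not
~ q | Not & Not & Not & Not
~ q | r & Not & Not & Not
~ q | r & r & Not & Not
~ q | r & r & false & Not
~ q | r & r & false & false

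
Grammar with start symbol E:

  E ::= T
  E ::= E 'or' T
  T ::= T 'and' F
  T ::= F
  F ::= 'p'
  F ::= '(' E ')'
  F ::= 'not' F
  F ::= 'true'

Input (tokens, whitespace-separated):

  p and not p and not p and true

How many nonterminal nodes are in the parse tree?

[E [T [T [T [T [F p]] and [F not [F p]]] and [F not [F p]]] and [F true]]]

11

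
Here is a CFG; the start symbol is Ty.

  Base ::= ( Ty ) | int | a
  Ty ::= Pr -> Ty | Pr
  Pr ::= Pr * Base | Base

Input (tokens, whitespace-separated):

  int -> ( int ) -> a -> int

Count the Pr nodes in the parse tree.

5

[Ty [Pr [Base int]] -> [Ty [Pr [Base ( [Ty [Pr [Base int]]] )]] -> [Ty [Pr [Base a]] -> [Ty [Pr [Base int]]]]]]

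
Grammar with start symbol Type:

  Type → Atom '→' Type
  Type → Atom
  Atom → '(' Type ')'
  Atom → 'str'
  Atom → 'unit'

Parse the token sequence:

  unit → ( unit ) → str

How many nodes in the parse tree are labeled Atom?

4

[Type [Atom unit] → [Type [Atom ( [Type [Atom unit]] )] → [Type [Atom str]]]]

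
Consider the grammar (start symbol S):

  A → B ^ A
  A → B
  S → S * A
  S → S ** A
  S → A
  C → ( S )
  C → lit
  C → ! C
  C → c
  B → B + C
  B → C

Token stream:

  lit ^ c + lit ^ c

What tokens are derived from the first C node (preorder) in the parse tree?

lit

[S [A [B [C lit]] ^ [A [B [B [C c]] + [C lit]] ^ [A [B [C c]]]]]]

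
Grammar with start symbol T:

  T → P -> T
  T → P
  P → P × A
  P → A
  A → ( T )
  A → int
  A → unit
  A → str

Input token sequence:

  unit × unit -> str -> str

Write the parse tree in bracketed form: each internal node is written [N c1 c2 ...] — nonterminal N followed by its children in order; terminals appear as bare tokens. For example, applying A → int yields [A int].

[T [P [P [A unit]] × [A unit]] -> [T [P [A str]] -> [T [P [A str]]]]]

T
P -> T
P × A -> T
A × A -> T
unit × A -> T
unit × unit -> T
unit × unit -> P -> T
unit × unit -> A -> T
unit × unit -> str -> T
unit × unit -> str -> P
unit × unit -> str -> A
unit × unit -> str -> str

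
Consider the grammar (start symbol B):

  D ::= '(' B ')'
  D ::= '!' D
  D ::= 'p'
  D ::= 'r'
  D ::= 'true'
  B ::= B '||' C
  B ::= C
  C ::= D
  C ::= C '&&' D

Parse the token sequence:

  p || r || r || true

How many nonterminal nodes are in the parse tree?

12

[B [B [B [B [C [D p]]] || [C [D r]]] || [C [D r]]] || [C [D true]]]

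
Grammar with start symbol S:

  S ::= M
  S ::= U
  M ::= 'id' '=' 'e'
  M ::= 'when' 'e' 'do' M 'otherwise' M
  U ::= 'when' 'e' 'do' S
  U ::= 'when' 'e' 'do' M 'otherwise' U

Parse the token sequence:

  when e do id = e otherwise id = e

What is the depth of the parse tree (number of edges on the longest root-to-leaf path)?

3

[S [M when e do [M id = e] otherwise [M id = e]]]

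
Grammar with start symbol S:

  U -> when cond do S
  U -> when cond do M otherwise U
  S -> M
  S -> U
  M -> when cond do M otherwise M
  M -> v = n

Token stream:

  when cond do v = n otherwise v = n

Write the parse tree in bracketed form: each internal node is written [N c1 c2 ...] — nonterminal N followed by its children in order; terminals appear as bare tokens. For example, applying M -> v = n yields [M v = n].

[S [M when cond do [M v = n] otherwise [M v = n]]]

S
M
when cond do M otherwise M
when cond do v = n otherwise M
when cond do v = n otherwise v = n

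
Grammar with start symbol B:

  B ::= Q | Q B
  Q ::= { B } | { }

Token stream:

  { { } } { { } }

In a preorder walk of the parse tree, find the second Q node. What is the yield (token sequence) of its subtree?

[B [Q { [B [Q { }]] }] [B [Q { [B [Q { }]] }]]]

{ }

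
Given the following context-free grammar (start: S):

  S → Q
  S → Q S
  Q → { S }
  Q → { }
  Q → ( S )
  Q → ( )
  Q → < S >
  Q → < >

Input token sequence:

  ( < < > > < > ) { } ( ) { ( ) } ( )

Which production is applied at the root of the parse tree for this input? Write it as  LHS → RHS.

S → Q S

[S [Q ( [S [Q < [S [Q < >]] >] [S [Q < >]]] )] [S [Q { }] [S [Q ( )] [S [Q { [S [Q ( )]] }] [S [Q ( )]]]]]]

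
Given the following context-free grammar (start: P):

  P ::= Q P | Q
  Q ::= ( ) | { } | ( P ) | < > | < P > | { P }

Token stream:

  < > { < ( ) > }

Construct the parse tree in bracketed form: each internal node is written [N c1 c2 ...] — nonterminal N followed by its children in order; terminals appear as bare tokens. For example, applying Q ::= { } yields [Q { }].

P
Q P
< > P
< > Q
< > { P }
< > { Q }
< > { < P > }
< > { < Q > }
< > { < ( ) > }

[P [Q < >] [P [Q { [P [Q < [P [Q ( )]] >]] }]]]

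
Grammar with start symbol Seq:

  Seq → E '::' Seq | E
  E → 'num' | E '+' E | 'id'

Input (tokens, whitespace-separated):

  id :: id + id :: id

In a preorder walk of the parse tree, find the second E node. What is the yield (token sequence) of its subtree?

[Seq [E id] :: [Seq [E [E id] + [E id]] :: [Seq [E id]]]]

id + id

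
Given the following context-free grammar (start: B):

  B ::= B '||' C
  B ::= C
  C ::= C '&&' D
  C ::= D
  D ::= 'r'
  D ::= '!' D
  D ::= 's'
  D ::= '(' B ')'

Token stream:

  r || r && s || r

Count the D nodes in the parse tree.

[B [B [B [C [D r]]] || [C [C [D r]] && [D s]]] || [C [D r]]]

4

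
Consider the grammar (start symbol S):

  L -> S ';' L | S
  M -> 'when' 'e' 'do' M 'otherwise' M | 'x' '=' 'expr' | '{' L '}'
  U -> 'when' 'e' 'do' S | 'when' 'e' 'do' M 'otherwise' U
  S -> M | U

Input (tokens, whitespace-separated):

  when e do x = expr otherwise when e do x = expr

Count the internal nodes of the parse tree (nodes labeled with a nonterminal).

6

[S [U when e do [M x = expr] otherwise [U when e do [S [M x = expr]]]]]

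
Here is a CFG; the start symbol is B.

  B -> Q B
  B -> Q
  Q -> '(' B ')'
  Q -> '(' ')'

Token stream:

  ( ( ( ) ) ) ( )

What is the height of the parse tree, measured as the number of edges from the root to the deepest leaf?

6

[B [Q ( [B [Q ( [B [Q ( )]] )]] )] [B [Q ( )]]]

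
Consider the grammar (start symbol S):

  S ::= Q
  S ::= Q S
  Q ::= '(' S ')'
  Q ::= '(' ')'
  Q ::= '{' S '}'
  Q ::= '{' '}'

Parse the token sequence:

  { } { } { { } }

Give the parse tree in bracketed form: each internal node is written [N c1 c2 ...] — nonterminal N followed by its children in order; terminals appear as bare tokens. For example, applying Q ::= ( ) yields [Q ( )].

S
Q S
{ } S
{ } Q S
{ } { } S
{ } { } Q
{ } { } { S }
{ } { } { Q }
{ } { } { { } }

[S [Q { }] [S [Q { }] [S [Q { [S [Q { }]] }]]]]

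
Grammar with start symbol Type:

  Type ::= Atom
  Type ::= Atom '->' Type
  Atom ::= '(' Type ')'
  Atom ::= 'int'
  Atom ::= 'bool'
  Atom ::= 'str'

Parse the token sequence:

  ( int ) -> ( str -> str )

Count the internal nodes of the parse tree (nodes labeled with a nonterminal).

[Type [Atom ( [Type [Atom int]] )] -> [Type [Atom ( [Type [Atom str] -> [Type [Atom str]]] )]]]

10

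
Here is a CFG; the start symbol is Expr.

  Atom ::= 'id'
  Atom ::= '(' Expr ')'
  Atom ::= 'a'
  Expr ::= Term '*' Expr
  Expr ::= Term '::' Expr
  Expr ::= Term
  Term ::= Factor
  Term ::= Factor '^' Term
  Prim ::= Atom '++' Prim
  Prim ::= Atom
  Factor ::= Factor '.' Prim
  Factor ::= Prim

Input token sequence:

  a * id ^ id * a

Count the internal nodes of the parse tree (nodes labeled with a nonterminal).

[Expr [Term [Factor [Prim [Atom a]]]] * [Expr [Term [Factor [Prim [Atom id]]] ^ [Term [Factor [Prim [Atom id]]]]] * [Expr [Term [Factor [Prim [Atom a]]]]]]]

19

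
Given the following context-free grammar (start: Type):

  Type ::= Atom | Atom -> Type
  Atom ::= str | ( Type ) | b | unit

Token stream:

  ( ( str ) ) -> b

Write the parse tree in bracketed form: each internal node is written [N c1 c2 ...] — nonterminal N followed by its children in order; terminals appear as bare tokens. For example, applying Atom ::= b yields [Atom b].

Type
Atom -> Type
( Type ) -> Type
( Atom ) -> Type
( ( Type ) ) -> Type
( ( Atom ) ) -> Type
( ( str ) ) -> Type
( ( str ) ) -> Atom
( ( str ) ) -> b

[Type [Atom ( [Type [Atom ( [Type [Atom str]] )]] )] -> [Type [Atom b]]]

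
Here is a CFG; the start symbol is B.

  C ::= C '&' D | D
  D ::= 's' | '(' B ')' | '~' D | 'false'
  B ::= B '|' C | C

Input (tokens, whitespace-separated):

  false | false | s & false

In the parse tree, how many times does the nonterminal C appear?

4

[B [B [B [C [D false]]] | [C [D false]]] | [C [C [D s]] & [D false]]]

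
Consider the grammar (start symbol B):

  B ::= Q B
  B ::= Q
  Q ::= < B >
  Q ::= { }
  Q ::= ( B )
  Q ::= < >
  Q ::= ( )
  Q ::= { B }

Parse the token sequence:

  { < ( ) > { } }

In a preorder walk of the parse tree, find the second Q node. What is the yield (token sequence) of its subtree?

[B [Q { [B [Q < [B [Q ( )]] >] [B [Q { }]]] }]]

< ( ) >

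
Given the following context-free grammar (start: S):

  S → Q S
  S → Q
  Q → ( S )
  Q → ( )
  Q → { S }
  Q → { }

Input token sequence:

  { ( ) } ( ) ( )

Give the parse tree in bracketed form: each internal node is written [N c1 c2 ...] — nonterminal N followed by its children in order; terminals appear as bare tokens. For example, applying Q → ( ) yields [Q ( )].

[S [Q { [S [Q ( )]] }] [S [Q ( )] [S [Q ( )]]]]

S
Q S
{ S } S
{ Q } S
{ ( ) } S
{ ( ) } Q S
{ ( ) } ( ) S
{ ( ) } ( ) Q
{ ( ) } ( ) ( )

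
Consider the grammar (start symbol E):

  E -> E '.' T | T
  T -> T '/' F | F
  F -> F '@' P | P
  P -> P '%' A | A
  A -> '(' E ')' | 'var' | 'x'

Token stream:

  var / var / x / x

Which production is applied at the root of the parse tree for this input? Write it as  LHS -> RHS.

[E [T [T [T [T [F [P [A var]]]] / [F [P [A var]]]] / [F [P [A x]]]] / [F [P [A x]]]]]

E -> T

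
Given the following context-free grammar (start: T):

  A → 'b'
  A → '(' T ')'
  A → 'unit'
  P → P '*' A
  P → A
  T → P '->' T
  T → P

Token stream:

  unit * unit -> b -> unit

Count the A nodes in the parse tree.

[T [P [P [A unit]] * [A unit]] -> [T [P [A b]] -> [T [P [A unit]]]]]

4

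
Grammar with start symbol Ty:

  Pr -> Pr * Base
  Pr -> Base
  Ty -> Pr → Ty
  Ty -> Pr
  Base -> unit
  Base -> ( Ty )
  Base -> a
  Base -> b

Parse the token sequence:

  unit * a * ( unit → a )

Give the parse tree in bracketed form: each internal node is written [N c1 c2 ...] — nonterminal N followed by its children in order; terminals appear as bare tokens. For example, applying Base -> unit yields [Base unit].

[Ty [Pr [Pr [Pr [Base unit]] * [Base a]] * [Base ( [Ty [Pr [Base unit]] → [Ty [Pr [Base a]]]] )]]]

Ty
Pr
Pr * Base
Pr * Base * Base
Base * Base * Base
unit * Base * Base
unit * a * Base
unit * a * ( Ty )
unit * a * ( Pr → Ty )
unit * a * ( Base → Ty )
unit * a * ( unit → Ty )
unit * a * ( unit → Pr )
unit * a * ( unit → Base )
unit * a * ( unit → a )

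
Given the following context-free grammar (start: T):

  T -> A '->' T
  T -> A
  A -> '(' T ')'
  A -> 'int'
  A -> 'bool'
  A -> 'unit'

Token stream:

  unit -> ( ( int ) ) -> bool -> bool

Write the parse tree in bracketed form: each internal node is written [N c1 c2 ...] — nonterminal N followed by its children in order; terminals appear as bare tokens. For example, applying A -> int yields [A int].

[T [A unit] -> [T [A ( [T [A ( [T [A int]] )]] )] -> [T [A bool] -> [T [A bool]]]]]

T
A -> T
unit -> T
unit -> A -> T
unit -> ( T ) -> T
unit -> ( A ) -> T
unit -> ( ( T ) ) -> T
unit -> ( ( A ) ) -> T
unit -> ( ( int ) ) -> T
unit -> ( ( int ) ) -> A -> T
unit -> ( ( int ) ) -> bool -> T
unit -> ( ( int ) ) -> bool -> A
unit -> ( ( int ) ) -> bool -> bool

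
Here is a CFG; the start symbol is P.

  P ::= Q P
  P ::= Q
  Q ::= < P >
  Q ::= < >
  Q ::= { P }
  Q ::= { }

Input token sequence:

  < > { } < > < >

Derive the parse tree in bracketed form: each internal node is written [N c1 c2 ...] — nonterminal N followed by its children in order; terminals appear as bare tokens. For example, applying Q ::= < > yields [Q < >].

[P [Q < >] [P [Q { }] [P [Q < >] [P [Q < >]]]]]

P
Q P
< > P
< > Q P
< > { } P
< > { } Q P
< > { } < > P
< > { } < > Q
< > { } < > < >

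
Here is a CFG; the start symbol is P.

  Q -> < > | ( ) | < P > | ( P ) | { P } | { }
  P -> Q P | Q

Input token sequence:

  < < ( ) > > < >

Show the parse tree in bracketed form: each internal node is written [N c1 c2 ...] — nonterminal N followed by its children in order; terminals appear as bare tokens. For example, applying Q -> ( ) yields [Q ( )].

[P [Q < [P [Q < [P [Q ( )]] >]] >] [P [Q < >]]]

P
Q P
< P > P
< Q > P
< < P > > P
< < Q > > P
< < ( ) > > P
< < ( ) > > Q
< < ( ) > > < >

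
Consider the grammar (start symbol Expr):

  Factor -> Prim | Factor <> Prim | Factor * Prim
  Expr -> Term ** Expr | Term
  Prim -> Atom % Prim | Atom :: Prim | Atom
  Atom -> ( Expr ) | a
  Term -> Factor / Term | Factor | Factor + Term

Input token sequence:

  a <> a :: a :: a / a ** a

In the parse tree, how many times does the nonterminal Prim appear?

[Expr [Term [Factor [Factor [Prim [Atom a]]] <> [Prim [Atom a] :: [Prim [Atom a] :: [Prim [Atom a]]]]] / [Term [Factor [Prim [Atom a]]]]] ** [Expr [Term [Factor [Prim [Atom a]]]]]]

6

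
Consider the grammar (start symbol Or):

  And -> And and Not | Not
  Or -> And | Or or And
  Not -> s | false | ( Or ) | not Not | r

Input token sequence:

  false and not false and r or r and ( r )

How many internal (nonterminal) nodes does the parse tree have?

[Or [Or [And [And [And [Not false]] and [Not not [Not false]]] and [Not r]]] or [And [And [Not r]] and [Not ( [Or [And [Not r]]] )]]]

16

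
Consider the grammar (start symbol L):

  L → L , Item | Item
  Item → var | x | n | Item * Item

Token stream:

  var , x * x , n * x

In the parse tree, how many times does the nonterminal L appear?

3

[L [L [L [Item var]] , [Item [Item x] * [Item x]]] , [Item [Item n] * [Item x]]]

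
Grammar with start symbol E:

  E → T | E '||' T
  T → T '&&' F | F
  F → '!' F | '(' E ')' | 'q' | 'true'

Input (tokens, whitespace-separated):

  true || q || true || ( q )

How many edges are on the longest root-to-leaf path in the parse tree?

6

[E [E [E [E [T [F true]]] || [T [F q]]] || [T [F true]]] || [T [F ( [E [T [F q]]] )]]]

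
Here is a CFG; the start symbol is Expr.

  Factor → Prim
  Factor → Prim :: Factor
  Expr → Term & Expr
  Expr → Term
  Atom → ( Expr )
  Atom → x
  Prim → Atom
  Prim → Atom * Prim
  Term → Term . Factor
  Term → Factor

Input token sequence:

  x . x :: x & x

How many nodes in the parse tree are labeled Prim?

4

[Expr [Term [Term [Factor [Prim [Atom x]]]] . [Factor [Prim [Atom x]] :: [Factor [Prim [Atom x]]]]] & [Expr [Term [Factor [Prim [Atom x]]]]]]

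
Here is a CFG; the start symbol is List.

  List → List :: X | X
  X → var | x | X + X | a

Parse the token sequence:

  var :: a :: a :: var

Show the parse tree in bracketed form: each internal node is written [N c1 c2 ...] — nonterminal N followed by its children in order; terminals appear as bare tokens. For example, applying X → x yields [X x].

List
List :: X
List :: X :: X
List :: X :: X :: X
X :: X :: X :: X
var :: X :: X :: X
var :: a :: X :: X
var :: a :: a :: X
var :: a :: a :: var

[List [List [List [List [X var]] :: [X a]] :: [X a]] :: [X var]]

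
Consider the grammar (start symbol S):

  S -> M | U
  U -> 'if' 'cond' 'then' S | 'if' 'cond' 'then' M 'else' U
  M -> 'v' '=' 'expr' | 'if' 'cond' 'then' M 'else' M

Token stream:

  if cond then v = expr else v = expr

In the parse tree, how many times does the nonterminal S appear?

[S [M if cond then [M v = expr] else [M v = expr]]]

1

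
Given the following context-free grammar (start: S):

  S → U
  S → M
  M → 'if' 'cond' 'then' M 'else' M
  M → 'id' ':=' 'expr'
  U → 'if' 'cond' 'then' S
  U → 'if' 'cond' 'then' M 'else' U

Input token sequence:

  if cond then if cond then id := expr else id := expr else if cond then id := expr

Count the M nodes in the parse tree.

[S [U if cond then [M if cond then [M id := expr] else [M id := expr]] else [U if cond then [S [M id := expr]]]]]

4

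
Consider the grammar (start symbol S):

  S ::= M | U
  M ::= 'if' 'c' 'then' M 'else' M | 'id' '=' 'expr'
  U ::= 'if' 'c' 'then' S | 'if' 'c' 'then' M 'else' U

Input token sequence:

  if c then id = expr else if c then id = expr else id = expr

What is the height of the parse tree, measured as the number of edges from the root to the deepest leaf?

4

[S [M if c then [M id = expr] else [M if c then [M id = expr] else [M id = expr]]]]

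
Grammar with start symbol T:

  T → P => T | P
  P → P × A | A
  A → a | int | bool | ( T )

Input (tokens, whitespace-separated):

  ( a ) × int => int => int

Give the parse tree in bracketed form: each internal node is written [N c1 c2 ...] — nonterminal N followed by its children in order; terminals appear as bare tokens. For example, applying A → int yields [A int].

[T [P [P [A ( [T [P [A a]]] )]] × [A int]] => [T [P [A int]] => [T [P [A int]]]]]

T
P => T
P × A => T
A × A => T
( T ) × A => T
( P ) × A => T
( A ) × A => T
( a ) × A => T
( a ) × int => T
( a ) × int => P => T
( a ) × int => A => T
( a ) × int => int => T
( a ) × int => int => P
( a ) × int => int => A
( a ) × int => int => int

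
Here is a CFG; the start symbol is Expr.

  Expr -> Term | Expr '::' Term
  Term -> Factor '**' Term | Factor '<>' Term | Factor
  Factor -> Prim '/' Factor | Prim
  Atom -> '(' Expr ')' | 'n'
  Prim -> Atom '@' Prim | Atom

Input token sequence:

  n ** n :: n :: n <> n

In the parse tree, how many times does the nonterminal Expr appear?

[Expr [Expr [Expr [Term [Factor [Prim [Atom n]]] ** [Term [Factor [Prim [Atom n]]]]]] :: [Term [Factor [Prim [Atom n]]]]] :: [Term [Factor [Prim [Atom n]]] <> [Term [Factor [Prim [Atom n]]]]]]

3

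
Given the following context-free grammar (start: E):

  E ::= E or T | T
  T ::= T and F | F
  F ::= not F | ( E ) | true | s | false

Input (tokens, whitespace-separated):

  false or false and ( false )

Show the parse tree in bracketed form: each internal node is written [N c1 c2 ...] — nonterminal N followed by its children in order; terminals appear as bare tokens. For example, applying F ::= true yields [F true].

E
E or T
T or T
F or T
false or T
false or T and F
false or F and F
false or false and F
false or false and ( E )
false or false and ( T )
false or false and ( F )
false or false and ( false )

[E [E [T [F false]]] or [T [T [F false]] and [F ( [E [T [F false]]] )]]]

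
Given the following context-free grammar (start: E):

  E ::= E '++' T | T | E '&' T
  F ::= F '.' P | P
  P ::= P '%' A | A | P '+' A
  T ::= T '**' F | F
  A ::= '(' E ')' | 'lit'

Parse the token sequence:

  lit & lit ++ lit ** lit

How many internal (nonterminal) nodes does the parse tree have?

19

[E [E [E [T [F [P [A lit]]]]] & [T [F [P [A lit]]]]] ++ [T [T [F [P [A lit]]]] ** [F [P [A lit]]]]]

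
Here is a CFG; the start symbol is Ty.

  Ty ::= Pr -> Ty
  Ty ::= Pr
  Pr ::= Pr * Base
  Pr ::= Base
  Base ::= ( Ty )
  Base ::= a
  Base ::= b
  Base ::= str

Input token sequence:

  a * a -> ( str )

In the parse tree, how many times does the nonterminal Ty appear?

3

[Ty [Pr [Pr [Base a]] * [Base a]] -> [Ty [Pr [Base ( [Ty [Pr [Base str]]] )]]]]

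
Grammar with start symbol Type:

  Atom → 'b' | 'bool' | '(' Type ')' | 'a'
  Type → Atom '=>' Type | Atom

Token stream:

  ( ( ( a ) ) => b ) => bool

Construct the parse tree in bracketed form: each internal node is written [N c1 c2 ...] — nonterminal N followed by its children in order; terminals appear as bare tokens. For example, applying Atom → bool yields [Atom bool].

[Type [Atom ( [Type [Atom ( [Type [Atom ( [Type [Atom a]] )]] )] => [Type [Atom b]]] )] => [Type [Atom bool]]]

Type
Atom => Type
( Type ) => Type
( Atom => Type ) => Type
( ( Type ) => Type ) => Type
( ( Atom ) => Type ) => Type
( ( ( Type ) ) => Type ) => Type
( ( ( Atom ) ) => Type ) => Type
( ( ( a ) ) => Type ) => Type
( ( ( a ) ) => Atom ) => Type
( ( ( a ) ) => b ) => Type
( ( ( a ) ) => b ) => Atom
( ( ( a ) ) => b ) => bool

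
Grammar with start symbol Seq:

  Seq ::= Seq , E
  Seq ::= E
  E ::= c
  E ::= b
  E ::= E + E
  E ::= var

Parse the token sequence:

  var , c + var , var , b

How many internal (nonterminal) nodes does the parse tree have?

[Seq [Seq [Seq [Seq [E var]] , [E [E c] + [E var]]] , [E var]] , [E b]]

10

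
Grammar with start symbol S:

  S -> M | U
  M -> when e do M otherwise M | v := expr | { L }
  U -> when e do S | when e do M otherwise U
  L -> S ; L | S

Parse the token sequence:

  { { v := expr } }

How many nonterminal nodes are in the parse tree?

8

[S [M { [L [S [M { [L [S [M v := expr]]] }]]] }]]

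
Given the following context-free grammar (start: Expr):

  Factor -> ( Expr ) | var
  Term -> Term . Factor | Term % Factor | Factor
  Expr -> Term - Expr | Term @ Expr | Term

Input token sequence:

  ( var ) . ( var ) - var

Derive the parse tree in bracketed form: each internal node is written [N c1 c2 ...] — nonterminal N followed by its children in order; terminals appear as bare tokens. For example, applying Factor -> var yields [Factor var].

[Expr [Term [Term [Factor ( [Expr [Term [Factor var]]] )]] . [Factor ( [Expr [Term [Factor var]]] )]] - [Expr [Term [Factor var]]]]

Expr
Term - Expr
Term . Factor - Expr
Factor . Factor - Expr
( Expr ) . Factor - Expr
( Term ) . Factor - Expr
( Factor ) . Factor - Expr
( var ) . Factor - Expr
( var ) . ( Expr ) - Expr
( var ) . ( Term ) - Expr
( var ) . ( Factor ) - Expr
( var ) . ( var ) - Expr
( var ) . ( var ) - Term
( var ) . ( var ) - Factor
( var ) . ( var ) - var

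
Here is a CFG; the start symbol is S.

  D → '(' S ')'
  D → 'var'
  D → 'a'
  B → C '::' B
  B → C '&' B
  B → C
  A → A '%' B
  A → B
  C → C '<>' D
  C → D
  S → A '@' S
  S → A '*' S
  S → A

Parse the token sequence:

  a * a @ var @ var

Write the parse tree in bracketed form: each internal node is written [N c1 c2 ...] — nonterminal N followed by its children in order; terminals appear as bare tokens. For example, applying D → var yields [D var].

[S [A [B [C [D a]]]] * [S [A [B [C [D a]]]] @ [S [A [B [C [D var]]]] @ [S [A [B [C [D var]]]]]]]]

S
A * S
B * S
C * S
D * S
a * S
a * A @ S
a * B @ S
a * C @ S
a * D @ S
a * a @ S
a * a @ A @ S
a * a @ B @ S
a * a @ C @ S
a * a @ D @ S
a * a @ var @ S
a * a @ var @ A
a * a @ var @ B
a * a @ var @ C
a * a @ var @ D
a * a @ var @ var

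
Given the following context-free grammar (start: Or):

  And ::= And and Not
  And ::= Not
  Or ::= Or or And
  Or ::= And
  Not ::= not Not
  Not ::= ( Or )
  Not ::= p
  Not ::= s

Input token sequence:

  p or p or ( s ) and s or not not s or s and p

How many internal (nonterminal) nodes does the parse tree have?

24

[Or [Or [Or [Or [Or [And [Not p]]] or [And [Not p]]] or [And [And [Not ( [Or [And [Not s]]] )]] and [Not s]]] or [And [Not not [Not not [Not s]]]]] or [And [And [Not s]] and [Not p]]]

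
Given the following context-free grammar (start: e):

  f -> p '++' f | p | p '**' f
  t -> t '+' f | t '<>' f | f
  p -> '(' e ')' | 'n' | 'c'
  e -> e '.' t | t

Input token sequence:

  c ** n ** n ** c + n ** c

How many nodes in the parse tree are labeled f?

6

[e [t [t [f [p c] ** [f [p n] ** [f [p n] ** [f [p c]]]]]] + [f [p n] ** [f [p c]]]]]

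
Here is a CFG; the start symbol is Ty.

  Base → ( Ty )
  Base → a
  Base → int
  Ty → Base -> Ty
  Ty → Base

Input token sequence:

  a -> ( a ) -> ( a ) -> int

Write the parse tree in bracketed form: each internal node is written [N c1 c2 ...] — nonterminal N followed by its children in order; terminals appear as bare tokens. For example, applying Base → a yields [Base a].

[Ty [Base a] -> [Ty [Base ( [Ty [Base a]] )] -> [Ty [Base ( [Ty [Base a]] )] -> [Ty [Base int]]]]]

Ty
Base -> Ty
a -> Ty
a -> Base -> Ty
a -> ( Ty ) -> Ty
a -> ( Base ) -> Ty
a -> ( a ) -> Ty
a -> ( a ) -> Base -> Ty
a -> ( a ) -> ( Ty ) -> Ty
a -> ( a ) -> ( Base ) -> Ty
a -> ( a ) -> ( a ) -> Ty
a -> ( a ) -> ( a ) -> Base
a -> ( a ) -> ( a ) -> int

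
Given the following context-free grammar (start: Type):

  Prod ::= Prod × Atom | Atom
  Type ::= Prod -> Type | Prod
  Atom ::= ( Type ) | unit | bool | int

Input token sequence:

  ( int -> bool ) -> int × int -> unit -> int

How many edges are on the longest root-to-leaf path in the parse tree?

[Type [Prod [Atom ( [Type [Prod [Atom int]] -> [Type [Prod [Atom bool]]]] )]] -> [Type [Prod [Prod [Atom int]] × [Atom int]] -> [Type [Prod [Atom unit]] -> [Type [Prod [Atom int]]]]]]

7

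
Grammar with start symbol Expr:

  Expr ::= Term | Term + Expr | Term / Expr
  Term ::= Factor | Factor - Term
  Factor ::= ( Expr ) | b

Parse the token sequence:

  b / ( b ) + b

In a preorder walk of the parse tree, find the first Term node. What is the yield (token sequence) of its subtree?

[Expr [Term [Factor b]] / [Expr [Term [Factor ( [Expr [Term [Factor b]]] )]] + [Expr [Term [Factor b]]]]]

b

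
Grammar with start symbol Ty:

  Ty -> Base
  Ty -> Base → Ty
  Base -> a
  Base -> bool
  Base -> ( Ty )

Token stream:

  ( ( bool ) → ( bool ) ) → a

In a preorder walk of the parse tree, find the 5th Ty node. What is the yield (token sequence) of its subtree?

bool

[Ty [Base ( [Ty [Base ( [Ty [Base bool]] )] → [Ty [Base ( [Ty [Base bool]] )]]] )] → [Ty [Base a]]]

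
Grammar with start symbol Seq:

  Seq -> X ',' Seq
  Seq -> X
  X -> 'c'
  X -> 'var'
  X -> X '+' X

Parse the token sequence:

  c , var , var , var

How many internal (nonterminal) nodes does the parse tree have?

[Seq [X c] , [Seq [X var] , [Seq [X var] , [Seq [X var]]]]]

8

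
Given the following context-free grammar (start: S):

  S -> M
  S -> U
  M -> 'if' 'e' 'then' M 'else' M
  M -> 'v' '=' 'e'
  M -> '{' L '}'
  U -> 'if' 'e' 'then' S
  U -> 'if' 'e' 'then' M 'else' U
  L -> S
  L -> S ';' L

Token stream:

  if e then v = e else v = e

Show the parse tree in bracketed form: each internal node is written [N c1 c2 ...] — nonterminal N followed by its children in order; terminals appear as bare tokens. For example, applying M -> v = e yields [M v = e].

S
M
if e then M else M
if e then v = e else M
if e then v = e else v = e

[S [M if e then [M v = e] else [M v = e]]]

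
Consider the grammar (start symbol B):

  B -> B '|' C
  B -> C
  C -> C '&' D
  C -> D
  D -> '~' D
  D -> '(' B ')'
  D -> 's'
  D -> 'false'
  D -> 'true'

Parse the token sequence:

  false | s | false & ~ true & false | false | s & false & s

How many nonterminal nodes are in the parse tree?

24

[B [B [B [B [B [C [D false]]] | [C [D s]]] | [C [C [C [D false]] & [D ~ [D true]]] & [D false]]] | [C [D false]]] | [C [C [C [D s]] & [D false]] & [D s]]]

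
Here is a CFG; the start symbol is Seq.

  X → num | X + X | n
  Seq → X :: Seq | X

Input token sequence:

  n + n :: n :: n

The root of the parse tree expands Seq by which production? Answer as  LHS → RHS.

[Seq [X [X n] + [X n]] :: [Seq [X n] :: [Seq [X n]]]]

Seq → X :: Seq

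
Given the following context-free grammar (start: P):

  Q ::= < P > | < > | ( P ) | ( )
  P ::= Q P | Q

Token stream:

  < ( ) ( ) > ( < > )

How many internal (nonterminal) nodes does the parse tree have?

[P [Q < [P [Q ( )] [P [Q ( )]]] >] [P [Q ( [P [Q < >]] )]]]

10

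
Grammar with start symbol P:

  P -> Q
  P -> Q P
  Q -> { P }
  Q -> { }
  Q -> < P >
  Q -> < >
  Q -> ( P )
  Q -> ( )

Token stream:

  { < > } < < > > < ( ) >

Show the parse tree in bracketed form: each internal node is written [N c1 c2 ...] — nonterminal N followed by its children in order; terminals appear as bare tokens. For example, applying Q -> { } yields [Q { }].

P
Q P
{ P } P
{ Q } P
{ < > } P
{ < > } Q P
{ < > } < P > P
{ < > } < Q > P
{ < > } < < > > P
{ < > } < < > > Q
{ < > } < < > > < P >
{ < > } < < > > < Q >
{ < > } < < > > < ( ) >

[P [Q { [P [Q < >]] }] [P [Q < [P [Q < >]] >] [P [Q < [P [Q ( )]] >]]]]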